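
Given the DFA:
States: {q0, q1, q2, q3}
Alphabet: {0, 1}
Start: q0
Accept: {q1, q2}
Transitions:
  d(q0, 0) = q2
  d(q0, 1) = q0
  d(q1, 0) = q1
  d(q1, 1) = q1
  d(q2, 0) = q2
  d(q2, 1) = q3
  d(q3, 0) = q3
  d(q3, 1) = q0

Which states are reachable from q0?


BFS from q0:
  layer 0: {q0}
  layer 1: {q2}
  layer 2: {q3}

{q0, q2, q3}


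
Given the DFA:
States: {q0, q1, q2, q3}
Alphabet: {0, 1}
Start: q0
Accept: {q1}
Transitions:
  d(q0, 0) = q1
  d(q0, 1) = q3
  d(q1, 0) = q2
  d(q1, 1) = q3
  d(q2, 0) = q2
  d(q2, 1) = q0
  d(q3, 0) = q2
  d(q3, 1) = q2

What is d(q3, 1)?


Looking up transition d(q3, 1)

q2


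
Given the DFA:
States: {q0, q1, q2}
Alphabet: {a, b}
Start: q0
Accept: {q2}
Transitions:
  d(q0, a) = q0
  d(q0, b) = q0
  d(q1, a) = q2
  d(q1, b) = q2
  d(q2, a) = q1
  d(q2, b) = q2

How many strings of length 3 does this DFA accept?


Enumerating all length-3 strings:
  "aaa" -> q0 [reject]
  "aab" -> q0 [reject]
  "aba" -> q0 [reject]
  "abb" -> q0 [reject]
  "baa" -> q0 [reject]
  "bab" -> q0 [reject]
  "bba" -> q0 [reject]
  "bbb" -> q0 [reject]

0 out of 8


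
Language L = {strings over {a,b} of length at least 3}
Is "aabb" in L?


length = 4

Yes, "aabb" is in L


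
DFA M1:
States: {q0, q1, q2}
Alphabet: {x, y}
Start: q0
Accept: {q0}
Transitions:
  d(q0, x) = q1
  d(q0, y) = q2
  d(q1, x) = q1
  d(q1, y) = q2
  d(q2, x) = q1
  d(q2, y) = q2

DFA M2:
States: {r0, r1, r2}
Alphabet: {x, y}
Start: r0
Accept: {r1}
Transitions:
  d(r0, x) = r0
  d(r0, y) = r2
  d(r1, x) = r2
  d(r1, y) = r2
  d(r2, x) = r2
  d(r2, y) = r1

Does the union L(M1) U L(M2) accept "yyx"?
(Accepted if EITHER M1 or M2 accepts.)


M1: final=q1 accepted=False
M2: final=r2 accepted=False

No, union rejects (neither accepts)


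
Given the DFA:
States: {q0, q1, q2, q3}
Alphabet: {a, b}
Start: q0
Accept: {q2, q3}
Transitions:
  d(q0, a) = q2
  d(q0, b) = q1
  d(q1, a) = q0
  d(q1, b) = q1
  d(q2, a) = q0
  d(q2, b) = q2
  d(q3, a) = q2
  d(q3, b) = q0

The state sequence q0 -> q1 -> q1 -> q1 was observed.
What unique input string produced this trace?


Trace back each transition to find the symbol:
  q0 --[b]--> q1
  q1 --[b]--> q1
  q1 --[b]--> q1

"bbb"


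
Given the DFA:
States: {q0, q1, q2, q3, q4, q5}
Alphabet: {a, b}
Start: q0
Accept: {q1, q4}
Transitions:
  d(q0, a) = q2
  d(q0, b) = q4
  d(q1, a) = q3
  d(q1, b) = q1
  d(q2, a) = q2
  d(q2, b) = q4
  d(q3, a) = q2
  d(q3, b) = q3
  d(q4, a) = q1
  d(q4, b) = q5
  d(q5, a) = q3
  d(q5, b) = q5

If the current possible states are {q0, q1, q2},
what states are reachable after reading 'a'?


Apply transition on 'a' from each current state:
  d(q0, a) = q2
  d(q1, a) = q3
  d(q2, a) = q2

{q2, q3}


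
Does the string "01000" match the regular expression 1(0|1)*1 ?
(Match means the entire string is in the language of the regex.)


|string| = 5; first = '0'; last = '0'

No, "01000" does not match 1(0|1)*1


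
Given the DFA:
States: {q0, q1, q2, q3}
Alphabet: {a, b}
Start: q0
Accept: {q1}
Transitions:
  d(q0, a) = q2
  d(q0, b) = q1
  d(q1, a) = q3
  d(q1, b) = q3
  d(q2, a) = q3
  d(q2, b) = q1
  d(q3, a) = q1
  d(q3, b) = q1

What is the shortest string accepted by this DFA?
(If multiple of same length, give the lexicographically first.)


BFS by string length (lex-first path to each state shown):
  len 0: q0<-""
  len 1: q1<-"b", q2<-"a"
Found accept state at length 1.

"b"


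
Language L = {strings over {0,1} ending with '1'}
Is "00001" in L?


last symbol = '1'

Yes, "00001" is in L


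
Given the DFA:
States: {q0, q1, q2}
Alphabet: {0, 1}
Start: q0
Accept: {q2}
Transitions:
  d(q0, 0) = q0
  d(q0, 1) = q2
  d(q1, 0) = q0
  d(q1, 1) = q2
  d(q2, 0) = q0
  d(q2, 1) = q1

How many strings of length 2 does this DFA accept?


Enumerating all length-2 strings:
  "00" -> q0 [reject]
  "01" -> q2 [accept]
  "10" -> q0 [reject]
  "11" -> q1 [reject]

1 out of 4


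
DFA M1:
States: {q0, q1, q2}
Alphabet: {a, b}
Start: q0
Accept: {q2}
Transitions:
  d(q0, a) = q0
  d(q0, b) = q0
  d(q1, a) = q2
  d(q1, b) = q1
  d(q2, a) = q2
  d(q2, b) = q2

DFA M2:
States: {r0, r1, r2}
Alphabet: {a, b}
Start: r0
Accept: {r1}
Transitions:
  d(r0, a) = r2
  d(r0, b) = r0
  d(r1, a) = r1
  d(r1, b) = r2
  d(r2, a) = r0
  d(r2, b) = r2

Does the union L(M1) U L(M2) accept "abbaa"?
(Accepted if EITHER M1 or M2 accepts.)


M1: final=q0 accepted=False
M2: final=r2 accepted=False

No, union rejects (neither accepts)


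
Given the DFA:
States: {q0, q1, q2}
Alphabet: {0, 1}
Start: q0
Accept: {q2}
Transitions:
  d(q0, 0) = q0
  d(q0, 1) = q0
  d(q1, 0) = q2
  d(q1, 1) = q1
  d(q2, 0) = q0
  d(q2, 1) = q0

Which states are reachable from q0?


BFS from q0:
  layer 0: {q0}

{q0}


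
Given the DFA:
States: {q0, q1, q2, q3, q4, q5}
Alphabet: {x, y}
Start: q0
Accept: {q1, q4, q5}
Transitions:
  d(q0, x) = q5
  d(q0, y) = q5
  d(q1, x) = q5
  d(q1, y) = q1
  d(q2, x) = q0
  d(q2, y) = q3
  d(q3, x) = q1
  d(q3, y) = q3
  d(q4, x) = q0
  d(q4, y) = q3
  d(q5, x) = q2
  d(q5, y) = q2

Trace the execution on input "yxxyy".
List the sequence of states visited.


Input: yxxyy
d(q0, y) = q5
d(q5, x) = q2
d(q2, x) = q0
d(q0, y) = q5
d(q5, y) = q2


q0 -> q5 -> q2 -> q0 -> q5 -> q2


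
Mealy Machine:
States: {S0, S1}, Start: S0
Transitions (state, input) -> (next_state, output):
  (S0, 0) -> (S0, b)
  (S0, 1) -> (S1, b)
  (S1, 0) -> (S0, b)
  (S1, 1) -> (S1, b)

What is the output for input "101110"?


Step-by-step:
  (S0, 1) -> (S1, b)
  (S1, 0) -> (S0, b)
  (S0, 1) -> (S1, b)
  (S1, 1) -> (S1, b)
  (S1, 1) -> (S1, b)
  (S1, 0) -> (S0, b)

"bbbbbb"


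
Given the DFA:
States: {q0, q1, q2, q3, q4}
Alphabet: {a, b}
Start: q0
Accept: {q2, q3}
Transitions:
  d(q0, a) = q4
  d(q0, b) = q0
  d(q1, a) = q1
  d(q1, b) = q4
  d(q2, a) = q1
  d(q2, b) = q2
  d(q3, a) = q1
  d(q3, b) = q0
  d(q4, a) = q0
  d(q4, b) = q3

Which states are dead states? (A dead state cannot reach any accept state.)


Forward reachability from each state:
  q0 -> reaches accept state q3 (live)
  q1 -> reaches accept state q3 (live)
  q2 -> reaches accept state q2 (live)
  q3 -> reaches accept state q3 (live)
  q4 -> reaches accept state q3 (live)

None (all states can reach an accept state)


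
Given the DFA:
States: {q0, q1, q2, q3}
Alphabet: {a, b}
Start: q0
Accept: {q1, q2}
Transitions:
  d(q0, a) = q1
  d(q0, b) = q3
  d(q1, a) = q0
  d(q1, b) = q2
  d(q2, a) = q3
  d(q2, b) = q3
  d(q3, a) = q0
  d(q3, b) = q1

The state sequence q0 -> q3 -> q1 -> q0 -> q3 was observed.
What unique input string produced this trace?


Trace back each transition to find the symbol:
  q0 --[b]--> q3
  q3 --[b]--> q1
  q1 --[a]--> q0
  q0 --[b]--> q3

"bbab"


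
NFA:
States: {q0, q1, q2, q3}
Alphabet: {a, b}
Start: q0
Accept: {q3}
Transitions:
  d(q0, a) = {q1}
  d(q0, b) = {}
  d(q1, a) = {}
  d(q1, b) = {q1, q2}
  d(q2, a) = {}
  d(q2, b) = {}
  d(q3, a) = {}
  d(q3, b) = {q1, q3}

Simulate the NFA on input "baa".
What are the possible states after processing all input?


Start: {q0}
  --b--> {}
  --a--> {}
  --a--> {}

{} (empty set, no valid transitions)


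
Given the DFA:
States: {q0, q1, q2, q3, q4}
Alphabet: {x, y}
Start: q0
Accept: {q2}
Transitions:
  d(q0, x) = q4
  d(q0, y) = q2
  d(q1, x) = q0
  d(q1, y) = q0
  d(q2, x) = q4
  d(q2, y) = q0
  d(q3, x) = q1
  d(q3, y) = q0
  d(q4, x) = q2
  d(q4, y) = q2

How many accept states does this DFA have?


Accept states listed: {q2}
Counting: q2(1)

1


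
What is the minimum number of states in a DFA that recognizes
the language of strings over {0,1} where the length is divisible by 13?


States track (length) mod 13.
Need 13 states: one per remainder 0..12; accept = remainder 0.

13


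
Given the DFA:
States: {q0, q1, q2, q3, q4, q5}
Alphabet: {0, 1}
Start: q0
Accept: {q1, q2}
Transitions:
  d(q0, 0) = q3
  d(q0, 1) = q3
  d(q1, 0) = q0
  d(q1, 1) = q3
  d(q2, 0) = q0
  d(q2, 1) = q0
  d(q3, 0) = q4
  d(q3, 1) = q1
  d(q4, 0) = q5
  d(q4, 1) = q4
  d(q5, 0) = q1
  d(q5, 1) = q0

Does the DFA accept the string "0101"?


Trace: q0 -> q3 -> q1 -> q0 -> q3
Final state: q3
Accept states: {q1, q2}

No, rejected (final state q3 is not an accept state)


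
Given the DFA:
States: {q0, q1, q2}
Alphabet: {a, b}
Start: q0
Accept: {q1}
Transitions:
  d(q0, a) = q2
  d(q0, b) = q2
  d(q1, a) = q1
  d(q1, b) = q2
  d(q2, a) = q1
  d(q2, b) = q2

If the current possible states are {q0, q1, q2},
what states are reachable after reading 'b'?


Apply transition on 'b' from each current state:
  d(q0, b) = q2
  d(q1, b) = q2
  d(q2, b) = q2

{q2}


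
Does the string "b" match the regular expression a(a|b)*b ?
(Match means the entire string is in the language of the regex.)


|string| = 1; first = 'b'; last = 'b'

No, "b" does not match a(a|b)*b


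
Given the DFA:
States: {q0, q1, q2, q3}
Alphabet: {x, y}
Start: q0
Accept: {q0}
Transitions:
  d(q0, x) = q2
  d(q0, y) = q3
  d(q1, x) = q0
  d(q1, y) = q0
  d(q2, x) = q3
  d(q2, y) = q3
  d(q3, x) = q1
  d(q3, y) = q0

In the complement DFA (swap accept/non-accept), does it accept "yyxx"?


Trace: q0 -> q3 -> q0 -> q2 -> q3
Final: q3
Original accept: {q0}
Complement: q3 is not in original accept

Yes, complement accepts (original rejects)


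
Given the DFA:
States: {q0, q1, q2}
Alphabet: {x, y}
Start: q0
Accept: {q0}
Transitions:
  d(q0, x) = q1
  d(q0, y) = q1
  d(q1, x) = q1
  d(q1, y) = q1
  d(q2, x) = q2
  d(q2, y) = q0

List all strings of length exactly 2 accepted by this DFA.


All strings of length 2: 4 total
Accepted: 0

None


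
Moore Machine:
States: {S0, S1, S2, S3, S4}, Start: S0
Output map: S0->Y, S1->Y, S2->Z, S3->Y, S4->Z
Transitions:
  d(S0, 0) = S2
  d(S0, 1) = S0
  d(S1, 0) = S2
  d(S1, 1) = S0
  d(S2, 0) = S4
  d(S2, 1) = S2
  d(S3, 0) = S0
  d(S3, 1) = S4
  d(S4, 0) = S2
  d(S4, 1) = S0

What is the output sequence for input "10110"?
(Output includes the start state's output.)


Start: S0 (output Y)
  --1--> S0 (output Y)
  --0--> S2 (output Z)
  --1--> S2 (output Z)
  --1--> S2 (output Z)
  --0--> S4 (output Z)

"YYZZZZ"


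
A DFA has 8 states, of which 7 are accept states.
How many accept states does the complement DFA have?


Complement swaps accept and non-accept states.
8 - 7 = 1

1


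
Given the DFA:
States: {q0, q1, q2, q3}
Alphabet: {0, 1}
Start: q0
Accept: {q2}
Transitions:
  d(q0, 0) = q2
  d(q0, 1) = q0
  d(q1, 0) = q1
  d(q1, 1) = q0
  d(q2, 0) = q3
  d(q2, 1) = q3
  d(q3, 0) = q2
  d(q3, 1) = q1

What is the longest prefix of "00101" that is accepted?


Run the DFA, marking each prefix where the state is accepting:
  "" -> q0 [reject]
  "0" -> q2 [accept]
  "00" -> q3 [reject]
  "001" -> q1 [reject]
  "0010" -> q1 [reject]
  "00101" -> q0 [reject]

"0"


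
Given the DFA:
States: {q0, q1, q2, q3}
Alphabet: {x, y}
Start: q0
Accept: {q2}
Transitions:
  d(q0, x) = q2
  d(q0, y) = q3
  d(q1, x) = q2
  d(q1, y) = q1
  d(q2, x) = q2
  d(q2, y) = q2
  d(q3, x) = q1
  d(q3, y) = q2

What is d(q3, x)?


Looking up transition d(q3, x)

q1


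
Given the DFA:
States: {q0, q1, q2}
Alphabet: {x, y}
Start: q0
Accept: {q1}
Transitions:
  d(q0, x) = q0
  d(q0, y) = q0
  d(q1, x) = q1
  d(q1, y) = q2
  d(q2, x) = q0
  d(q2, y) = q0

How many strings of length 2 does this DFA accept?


Enumerating all length-2 strings:
  "xx" -> q0 [reject]
  "xy" -> q0 [reject]
  "yx" -> q0 [reject]
  "yy" -> q0 [reject]

0 out of 4


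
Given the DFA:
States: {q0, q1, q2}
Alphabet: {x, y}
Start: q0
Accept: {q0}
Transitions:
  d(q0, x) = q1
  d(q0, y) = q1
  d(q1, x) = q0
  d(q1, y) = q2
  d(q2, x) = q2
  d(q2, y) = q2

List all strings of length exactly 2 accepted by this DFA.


All strings of length 2: 4 total
Accepted: 2

"xx", "yx"


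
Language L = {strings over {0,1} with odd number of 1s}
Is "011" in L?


count('1') = 2; 2 mod 2 = 0

No, "011" is not in L


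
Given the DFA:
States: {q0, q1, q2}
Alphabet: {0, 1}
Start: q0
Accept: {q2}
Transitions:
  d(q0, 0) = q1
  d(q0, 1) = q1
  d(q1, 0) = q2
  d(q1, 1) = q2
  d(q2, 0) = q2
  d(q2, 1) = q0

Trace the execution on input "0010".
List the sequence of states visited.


Input: 0010
d(q0, 0) = q1
d(q1, 0) = q2
d(q2, 1) = q0
d(q0, 0) = q1


q0 -> q1 -> q2 -> q0 -> q1


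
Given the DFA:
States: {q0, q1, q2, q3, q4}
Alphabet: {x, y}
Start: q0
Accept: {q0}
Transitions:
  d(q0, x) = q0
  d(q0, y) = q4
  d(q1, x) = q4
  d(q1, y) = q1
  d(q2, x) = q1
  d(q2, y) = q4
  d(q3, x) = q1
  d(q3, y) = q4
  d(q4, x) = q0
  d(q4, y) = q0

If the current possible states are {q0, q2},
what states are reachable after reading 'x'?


Apply transition on 'x' from each current state:
  d(q0, x) = q0
  d(q2, x) = q1

{q0, q1}


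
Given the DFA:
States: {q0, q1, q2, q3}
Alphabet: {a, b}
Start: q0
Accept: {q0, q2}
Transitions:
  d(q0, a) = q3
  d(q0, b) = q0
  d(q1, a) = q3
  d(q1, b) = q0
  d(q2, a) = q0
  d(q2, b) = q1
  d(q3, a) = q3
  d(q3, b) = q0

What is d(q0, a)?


Looking up transition d(q0, a)

q3


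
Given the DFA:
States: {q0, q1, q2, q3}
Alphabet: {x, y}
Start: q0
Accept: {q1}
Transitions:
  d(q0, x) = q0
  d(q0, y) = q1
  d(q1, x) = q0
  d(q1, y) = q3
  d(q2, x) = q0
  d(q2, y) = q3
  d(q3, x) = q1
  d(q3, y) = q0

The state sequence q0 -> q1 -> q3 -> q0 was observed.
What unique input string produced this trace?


Trace back each transition to find the symbol:
  q0 --[y]--> q1
  q1 --[y]--> q3
  q3 --[y]--> q0

"yyy"


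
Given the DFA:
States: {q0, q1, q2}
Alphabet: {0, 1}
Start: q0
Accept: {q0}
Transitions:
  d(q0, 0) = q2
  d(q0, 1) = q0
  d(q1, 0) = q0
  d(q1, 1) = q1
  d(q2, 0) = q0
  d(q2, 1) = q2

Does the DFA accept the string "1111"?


Trace: q0 -> q0 -> q0 -> q0 -> q0
Final state: q0
Accept states: {q0}

Yes, accepted (final state q0 is an accept state)


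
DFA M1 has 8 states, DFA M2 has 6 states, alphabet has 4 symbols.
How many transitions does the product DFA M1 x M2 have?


Product DFA has 8 * 6 = 48 states.
Each has 4 transitions: 48 * 4 = 192

192


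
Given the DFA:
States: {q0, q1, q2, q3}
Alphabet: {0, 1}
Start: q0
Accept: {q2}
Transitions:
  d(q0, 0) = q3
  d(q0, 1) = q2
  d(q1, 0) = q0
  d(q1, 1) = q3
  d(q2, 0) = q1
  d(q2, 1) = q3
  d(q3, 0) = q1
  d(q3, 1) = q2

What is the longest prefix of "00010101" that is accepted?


Run the DFA, marking each prefix where the state is accepting:
  "" -> q0 [reject]
  "0" -> q3 [reject]
  "00" -> q1 [reject]
  "000" -> q0 [reject]
  "0001" -> q2 [accept]
  "00010" -> q1 [reject]
  "000101" -> q3 [reject]
  "0001010" -> q1 [reject]
  "00010101" -> q3 [reject]

"0001"


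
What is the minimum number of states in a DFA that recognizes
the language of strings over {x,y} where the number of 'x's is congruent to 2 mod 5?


States track (count of 'x') mod 5.
Need 5 states: one per remainder 0..4; accept = remainder 2.

5


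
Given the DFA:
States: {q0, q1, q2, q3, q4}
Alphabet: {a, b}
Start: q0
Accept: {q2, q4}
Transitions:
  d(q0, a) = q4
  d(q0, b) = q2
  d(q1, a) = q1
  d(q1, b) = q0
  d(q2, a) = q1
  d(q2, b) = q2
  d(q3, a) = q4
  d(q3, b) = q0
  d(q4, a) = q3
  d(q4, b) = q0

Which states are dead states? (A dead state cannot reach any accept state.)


Forward reachability from each state:
  q0 -> reaches accept state q2 (live)
  q1 -> reaches accept state q2 (live)
  q2 -> reaches accept state q2 (live)
  q3 -> reaches accept state q2 (live)
  q4 -> reaches accept state q2 (live)

None (all states can reach an accept state)


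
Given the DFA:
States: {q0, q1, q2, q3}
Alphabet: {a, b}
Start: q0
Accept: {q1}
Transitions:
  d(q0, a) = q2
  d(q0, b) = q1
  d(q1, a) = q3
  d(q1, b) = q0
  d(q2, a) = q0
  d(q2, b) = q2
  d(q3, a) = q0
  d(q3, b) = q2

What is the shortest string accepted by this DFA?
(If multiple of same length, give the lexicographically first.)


BFS by string length (lex-first path to each state shown):
  len 0: q0<-""
  len 1: q1<-"b", q2<-"a"
Found accept state at length 1.

"b"


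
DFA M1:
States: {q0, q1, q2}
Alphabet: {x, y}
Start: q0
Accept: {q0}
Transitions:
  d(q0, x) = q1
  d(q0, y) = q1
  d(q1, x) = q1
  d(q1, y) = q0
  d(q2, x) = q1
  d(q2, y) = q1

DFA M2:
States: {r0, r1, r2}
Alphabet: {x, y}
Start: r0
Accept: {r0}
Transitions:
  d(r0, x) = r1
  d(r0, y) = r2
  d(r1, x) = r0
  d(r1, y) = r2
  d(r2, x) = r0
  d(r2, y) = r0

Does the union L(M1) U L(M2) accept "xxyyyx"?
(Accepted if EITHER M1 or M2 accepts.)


M1: final=q1 accepted=False
M2: final=r0 accepted=True

Yes, union accepts


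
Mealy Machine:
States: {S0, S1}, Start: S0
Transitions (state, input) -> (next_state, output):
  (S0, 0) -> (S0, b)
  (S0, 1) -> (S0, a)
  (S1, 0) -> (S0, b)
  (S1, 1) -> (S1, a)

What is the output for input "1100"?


Step-by-step:
  (S0, 1) -> (S0, a)
  (S0, 1) -> (S0, a)
  (S0, 0) -> (S0, b)
  (S0, 0) -> (S0, b)

"aabb"


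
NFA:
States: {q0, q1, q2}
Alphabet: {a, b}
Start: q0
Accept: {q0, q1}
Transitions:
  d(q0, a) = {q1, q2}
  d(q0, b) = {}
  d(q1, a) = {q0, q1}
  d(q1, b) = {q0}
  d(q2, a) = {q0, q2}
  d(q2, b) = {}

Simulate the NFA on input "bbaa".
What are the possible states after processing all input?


Start: {q0}
  --b--> {}
  --b--> {}
  --a--> {}
  --a--> {}

{} (empty set, no valid transitions)


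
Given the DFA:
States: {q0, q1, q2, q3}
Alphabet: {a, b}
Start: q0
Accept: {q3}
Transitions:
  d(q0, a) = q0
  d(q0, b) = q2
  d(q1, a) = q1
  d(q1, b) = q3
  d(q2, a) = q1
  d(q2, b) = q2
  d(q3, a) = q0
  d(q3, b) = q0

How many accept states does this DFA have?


Accept states listed: {q3}
Counting: q3(1)

1


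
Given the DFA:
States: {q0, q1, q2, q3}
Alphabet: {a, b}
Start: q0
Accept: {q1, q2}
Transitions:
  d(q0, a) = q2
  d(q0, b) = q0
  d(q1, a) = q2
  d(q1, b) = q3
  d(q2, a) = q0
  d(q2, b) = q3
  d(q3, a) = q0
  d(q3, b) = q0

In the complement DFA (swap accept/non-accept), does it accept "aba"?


Trace: q0 -> q2 -> q3 -> q0
Final: q0
Original accept: {q1, q2}
Complement: q0 is not in original accept

Yes, complement accepts (original rejects)


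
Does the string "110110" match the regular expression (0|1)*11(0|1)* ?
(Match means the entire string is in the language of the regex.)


|string| = 6; first = '1'; last = '0'

Yes, "110110" matches (0|1)*11(0|1)*


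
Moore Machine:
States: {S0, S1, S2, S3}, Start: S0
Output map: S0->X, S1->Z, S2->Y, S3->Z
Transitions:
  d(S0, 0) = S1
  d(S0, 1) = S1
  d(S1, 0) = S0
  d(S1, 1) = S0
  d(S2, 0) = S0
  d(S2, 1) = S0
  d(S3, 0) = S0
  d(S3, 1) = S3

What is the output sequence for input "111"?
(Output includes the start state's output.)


Start: S0 (output X)
  --1--> S1 (output Z)
  --1--> S0 (output X)
  --1--> S1 (output Z)

"XZXZ"


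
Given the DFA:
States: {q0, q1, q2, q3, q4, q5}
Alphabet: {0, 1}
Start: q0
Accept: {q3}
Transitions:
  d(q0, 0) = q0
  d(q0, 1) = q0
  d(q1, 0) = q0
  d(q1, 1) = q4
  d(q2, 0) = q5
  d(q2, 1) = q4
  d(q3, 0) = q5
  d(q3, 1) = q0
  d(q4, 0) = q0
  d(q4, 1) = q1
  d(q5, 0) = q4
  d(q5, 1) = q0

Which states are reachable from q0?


BFS from q0:
  layer 0: {q0}

{q0}


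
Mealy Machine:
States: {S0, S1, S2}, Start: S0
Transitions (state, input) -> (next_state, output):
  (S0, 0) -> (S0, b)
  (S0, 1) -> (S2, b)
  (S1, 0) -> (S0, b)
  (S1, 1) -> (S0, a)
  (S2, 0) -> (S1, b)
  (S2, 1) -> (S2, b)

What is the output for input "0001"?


Step-by-step:
  (S0, 0) -> (S0, b)
  (S0, 0) -> (S0, b)
  (S0, 0) -> (S0, b)
  (S0, 1) -> (S2, b)

"bbbb"


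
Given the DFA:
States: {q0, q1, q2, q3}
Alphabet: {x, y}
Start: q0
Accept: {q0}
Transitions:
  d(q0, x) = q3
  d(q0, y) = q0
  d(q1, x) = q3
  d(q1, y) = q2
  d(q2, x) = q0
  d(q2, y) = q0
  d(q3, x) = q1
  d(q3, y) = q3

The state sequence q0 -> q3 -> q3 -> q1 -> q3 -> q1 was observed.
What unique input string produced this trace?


Trace back each transition to find the symbol:
  q0 --[x]--> q3
  q3 --[y]--> q3
  q3 --[x]--> q1
  q1 --[x]--> q3
  q3 --[x]--> q1

"xyxxx"


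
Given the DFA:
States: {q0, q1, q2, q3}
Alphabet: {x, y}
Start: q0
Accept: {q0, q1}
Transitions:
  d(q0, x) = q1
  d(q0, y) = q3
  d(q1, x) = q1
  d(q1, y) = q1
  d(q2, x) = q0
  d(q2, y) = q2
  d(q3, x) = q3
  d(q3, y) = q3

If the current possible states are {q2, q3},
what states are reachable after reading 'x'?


Apply transition on 'x' from each current state:
  d(q2, x) = q0
  d(q3, x) = q3

{q0, q3}


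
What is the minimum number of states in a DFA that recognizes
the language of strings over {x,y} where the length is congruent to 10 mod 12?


States track (length) mod 12.
Need 12 states: one per remainder 0..11; accept = remainder 10.

12


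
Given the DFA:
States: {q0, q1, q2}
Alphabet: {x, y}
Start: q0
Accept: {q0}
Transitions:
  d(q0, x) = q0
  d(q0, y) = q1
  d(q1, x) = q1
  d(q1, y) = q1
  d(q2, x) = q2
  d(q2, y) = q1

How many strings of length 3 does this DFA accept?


Enumerating all length-3 strings:
  "xxx" -> q0 [accept]
  "xxy" -> q1 [reject]
  "xyx" -> q1 [reject]
  "xyy" -> q1 [reject]
  "yxx" -> q1 [reject]
  "yxy" -> q1 [reject]
  "yyx" -> q1 [reject]
  "yyy" -> q1 [reject]

1 out of 8


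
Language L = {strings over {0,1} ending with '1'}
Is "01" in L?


last symbol = '1'

Yes, "01" is in L


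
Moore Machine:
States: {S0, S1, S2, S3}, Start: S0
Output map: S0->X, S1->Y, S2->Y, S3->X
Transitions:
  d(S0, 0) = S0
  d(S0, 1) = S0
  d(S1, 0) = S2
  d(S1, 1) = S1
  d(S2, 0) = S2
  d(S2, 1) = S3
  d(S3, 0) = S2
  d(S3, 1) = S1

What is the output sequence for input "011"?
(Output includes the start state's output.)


Start: S0 (output X)
  --0--> S0 (output X)
  --1--> S0 (output X)
  --1--> S0 (output X)

"XXXX"


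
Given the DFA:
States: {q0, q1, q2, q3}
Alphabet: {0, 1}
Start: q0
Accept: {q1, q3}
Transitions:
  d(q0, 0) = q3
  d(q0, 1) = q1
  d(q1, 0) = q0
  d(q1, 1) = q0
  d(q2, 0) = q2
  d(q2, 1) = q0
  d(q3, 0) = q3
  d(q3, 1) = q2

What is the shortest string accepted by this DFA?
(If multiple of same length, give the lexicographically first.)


BFS by string length (lex-first path to each state shown):
  len 0: q0<-""
  len 1: q1<-"1", q3<-"0"
Found accept state at length 1.

"0"


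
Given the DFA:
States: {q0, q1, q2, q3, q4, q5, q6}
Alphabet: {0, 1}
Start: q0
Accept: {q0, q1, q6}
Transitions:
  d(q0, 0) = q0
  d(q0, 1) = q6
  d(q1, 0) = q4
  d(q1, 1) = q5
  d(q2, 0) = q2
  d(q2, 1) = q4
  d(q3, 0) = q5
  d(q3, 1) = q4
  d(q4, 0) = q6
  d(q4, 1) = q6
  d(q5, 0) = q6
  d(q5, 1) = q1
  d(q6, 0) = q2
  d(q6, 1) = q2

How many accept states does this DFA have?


Accept states listed: {q0, q1, q6}
Counting: q0(1) q1(2) q6(3)

3


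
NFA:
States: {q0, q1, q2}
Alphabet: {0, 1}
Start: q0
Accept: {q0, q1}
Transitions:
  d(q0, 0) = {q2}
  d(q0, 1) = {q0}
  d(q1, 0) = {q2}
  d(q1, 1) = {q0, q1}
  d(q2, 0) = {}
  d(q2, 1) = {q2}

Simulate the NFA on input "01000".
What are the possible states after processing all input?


Start: {q0}
  --0--> {q2}
  --1--> {q2}
  --0--> {}
  --0--> {}
  --0--> {}

{} (empty set, no valid transitions)


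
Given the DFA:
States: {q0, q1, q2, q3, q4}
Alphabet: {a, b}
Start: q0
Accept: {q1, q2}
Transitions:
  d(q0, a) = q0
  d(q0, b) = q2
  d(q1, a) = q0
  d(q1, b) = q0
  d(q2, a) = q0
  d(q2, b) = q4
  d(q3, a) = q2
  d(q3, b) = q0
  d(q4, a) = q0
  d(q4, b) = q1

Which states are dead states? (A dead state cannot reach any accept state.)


Forward reachability from each state:
  q0 -> reaches accept state q1 (live)
  q1 -> reaches accept state q1 (live)
  q2 -> reaches accept state q1 (live)
  q3 -> reaches accept state q1 (live)
  q4 -> reaches accept state q1 (live)

None (all states can reach an accept state)


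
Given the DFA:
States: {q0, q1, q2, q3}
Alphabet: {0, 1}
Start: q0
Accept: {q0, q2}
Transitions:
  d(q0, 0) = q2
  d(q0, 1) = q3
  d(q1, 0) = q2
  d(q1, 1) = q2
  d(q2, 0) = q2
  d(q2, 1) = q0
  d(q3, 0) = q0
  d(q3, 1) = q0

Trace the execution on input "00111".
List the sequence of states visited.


Input: 00111
d(q0, 0) = q2
d(q2, 0) = q2
d(q2, 1) = q0
d(q0, 1) = q3
d(q3, 1) = q0


q0 -> q2 -> q2 -> q0 -> q3 -> q0


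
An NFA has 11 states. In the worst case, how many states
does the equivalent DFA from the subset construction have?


Subset construction: one DFA state per subset of NFA states.
2^11 = 2048

2048


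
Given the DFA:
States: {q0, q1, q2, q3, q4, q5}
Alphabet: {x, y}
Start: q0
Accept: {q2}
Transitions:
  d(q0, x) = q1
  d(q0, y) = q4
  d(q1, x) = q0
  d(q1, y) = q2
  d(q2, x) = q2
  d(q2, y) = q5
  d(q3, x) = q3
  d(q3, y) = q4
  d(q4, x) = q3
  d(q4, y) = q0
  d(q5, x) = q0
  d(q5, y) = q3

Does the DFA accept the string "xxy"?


Trace: q0 -> q1 -> q0 -> q4
Final state: q4
Accept states: {q2}

No, rejected (final state q4 is not an accept state)


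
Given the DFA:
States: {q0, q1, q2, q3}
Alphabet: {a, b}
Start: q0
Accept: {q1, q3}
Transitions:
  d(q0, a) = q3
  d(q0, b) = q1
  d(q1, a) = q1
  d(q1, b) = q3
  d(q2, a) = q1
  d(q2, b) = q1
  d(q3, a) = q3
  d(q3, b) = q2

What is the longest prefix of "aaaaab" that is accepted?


Run the DFA, marking each prefix where the state is accepting:
  "" -> q0 [reject]
  "a" -> q3 [accept]
  "aa" -> q3 [accept]
  "aaa" -> q3 [accept]
  "aaaa" -> q3 [accept]
  "aaaaa" -> q3 [accept]
  "aaaaab" -> q2 [reject]

"aaaaa"


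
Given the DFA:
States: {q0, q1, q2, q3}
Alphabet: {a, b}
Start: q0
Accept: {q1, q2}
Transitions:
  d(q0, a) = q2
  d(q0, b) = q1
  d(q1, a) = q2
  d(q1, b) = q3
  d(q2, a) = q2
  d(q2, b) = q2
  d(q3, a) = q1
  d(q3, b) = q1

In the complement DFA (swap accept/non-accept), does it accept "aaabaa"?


Trace: q0 -> q2 -> q2 -> q2 -> q2 -> q2 -> q2
Final: q2
Original accept: {q1, q2}
Complement: q2 is in original accept

No, complement rejects (original accepts)


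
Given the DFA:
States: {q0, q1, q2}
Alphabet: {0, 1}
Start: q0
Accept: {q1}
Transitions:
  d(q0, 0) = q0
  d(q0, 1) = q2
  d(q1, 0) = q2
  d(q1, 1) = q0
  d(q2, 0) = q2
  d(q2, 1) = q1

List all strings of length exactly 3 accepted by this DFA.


All strings of length 3: 8 total
Accepted: 2

"011", "101"


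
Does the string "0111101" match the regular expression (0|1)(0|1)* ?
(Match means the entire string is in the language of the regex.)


|string| = 7; first = '0'; last = '1'

Yes, "0111101" matches (0|1)(0|1)*


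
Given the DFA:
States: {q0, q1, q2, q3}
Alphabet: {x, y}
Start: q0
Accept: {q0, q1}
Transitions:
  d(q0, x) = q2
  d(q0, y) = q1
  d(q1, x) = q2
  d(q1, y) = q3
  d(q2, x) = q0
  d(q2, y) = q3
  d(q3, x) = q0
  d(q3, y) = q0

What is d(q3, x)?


Looking up transition d(q3, x)

q0


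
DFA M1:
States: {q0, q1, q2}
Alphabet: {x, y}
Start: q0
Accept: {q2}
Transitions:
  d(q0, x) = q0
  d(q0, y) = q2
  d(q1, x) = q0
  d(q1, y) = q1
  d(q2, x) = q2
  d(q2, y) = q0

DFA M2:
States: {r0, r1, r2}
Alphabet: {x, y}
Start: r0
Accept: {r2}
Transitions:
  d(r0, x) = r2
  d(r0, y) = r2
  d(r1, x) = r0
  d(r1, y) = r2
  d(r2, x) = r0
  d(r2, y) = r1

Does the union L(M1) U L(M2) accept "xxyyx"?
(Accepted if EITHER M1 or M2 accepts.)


M1: final=q0 accepted=False
M2: final=r0 accepted=False

No, union rejects (neither accepts)


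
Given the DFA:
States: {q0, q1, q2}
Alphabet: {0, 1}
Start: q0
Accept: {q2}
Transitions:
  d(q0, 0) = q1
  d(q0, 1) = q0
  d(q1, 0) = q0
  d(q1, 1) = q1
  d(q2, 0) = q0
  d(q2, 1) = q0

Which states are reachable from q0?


BFS from q0:
  layer 0: {q0}
  layer 1: {q1}

{q0, q1}


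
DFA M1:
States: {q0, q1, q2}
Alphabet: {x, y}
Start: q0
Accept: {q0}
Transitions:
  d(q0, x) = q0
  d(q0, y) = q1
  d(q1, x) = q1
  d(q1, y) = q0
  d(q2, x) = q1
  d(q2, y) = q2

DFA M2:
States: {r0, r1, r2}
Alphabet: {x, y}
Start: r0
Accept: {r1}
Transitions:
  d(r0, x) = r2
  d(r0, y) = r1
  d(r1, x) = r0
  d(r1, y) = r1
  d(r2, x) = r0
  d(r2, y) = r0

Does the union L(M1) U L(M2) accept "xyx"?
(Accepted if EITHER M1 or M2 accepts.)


M1: final=q1 accepted=False
M2: final=r2 accepted=False

No, union rejects (neither accepts)


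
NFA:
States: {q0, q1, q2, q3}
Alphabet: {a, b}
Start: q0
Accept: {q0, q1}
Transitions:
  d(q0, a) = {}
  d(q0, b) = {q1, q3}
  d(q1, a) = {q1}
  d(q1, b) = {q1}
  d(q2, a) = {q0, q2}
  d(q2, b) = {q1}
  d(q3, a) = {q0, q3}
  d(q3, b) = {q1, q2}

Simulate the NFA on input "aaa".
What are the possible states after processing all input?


Start: {q0}
  --a--> {}
  --a--> {}
  --a--> {}

{} (empty set, no valid transitions)


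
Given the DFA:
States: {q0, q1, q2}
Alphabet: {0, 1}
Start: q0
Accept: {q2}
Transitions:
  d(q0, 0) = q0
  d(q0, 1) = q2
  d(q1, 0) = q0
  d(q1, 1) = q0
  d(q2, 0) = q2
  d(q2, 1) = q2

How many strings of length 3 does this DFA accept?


Enumerating all length-3 strings:
  "000" -> q0 [reject]
  "001" -> q2 [accept]
  "010" -> q2 [accept]
  "011" -> q2 [accept]
  "100" -> q2 [accept]
  "101" -> q2 [accept]
  "110" -> q2 [accept]
  "111" -> q2 [accept]

7 out of 8


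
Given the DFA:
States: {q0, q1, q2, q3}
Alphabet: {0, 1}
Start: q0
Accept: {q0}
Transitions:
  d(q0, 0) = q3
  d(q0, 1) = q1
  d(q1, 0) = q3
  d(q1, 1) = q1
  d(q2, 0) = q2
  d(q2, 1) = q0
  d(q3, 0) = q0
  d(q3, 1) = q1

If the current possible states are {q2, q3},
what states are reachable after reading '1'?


Apply transition on '1' from each current state:
  d(q2, 1) = q0
  d(q3, 1) = q1

{q0, q1}


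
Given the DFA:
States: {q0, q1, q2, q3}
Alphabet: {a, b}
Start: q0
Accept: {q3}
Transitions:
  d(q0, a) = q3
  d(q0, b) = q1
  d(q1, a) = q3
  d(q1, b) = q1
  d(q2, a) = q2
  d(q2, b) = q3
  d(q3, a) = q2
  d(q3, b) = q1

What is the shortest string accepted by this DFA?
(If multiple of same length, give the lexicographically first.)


BFS by string length (lex-first path to each state shown):
  len 0: q0<-""
  len 1: q1<-"b", q3<-"a"
Found accept state at length 1.

"a"


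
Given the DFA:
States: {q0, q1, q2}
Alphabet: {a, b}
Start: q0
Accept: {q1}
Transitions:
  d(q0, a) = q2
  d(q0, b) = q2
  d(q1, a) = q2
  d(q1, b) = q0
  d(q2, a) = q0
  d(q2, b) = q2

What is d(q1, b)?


Looking up transition d(q1, b)

q0


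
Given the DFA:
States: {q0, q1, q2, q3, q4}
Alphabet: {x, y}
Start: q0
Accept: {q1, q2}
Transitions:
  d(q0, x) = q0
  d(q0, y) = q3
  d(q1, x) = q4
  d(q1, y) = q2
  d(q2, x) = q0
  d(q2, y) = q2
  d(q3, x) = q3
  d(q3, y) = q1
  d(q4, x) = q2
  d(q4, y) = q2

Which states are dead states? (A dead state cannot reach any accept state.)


Forward reachability from each state:
  q0 -> reaches accept state q1 (live)
  q1 -> reaches accept state q1 (live)
  q2 -> reaches accept state q1 (live)
  q3 -> reaches accept state q1 (live)
  q4 -> reaches accept state q1 (live)

None (all states can reach an accept state)


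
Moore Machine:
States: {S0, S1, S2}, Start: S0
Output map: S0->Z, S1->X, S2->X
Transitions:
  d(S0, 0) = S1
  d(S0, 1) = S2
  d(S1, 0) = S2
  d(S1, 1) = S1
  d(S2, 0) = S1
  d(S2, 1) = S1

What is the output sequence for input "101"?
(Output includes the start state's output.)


Start: S0 (output Z)
  --1--> S2 (output X)
  --0--> S1 (output X)
  --1--> S1 (output X)

"ZXXX"


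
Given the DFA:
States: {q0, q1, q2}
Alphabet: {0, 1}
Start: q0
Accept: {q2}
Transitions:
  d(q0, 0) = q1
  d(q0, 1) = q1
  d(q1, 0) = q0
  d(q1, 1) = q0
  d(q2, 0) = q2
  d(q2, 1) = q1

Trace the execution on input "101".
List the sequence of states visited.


Input: 101
d(q0, 1) = q1
d(q1, 0) = q0
d(q0, 1) = q1


q0 -> q1 -> q0 -> q1


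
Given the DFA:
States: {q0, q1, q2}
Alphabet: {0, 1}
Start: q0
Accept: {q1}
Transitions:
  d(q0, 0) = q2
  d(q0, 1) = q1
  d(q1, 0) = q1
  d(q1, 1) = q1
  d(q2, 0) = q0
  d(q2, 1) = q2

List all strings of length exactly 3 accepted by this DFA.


All strings of length 3: 8 total
Accepted: 5

"001", "100", "101", "110", "111"


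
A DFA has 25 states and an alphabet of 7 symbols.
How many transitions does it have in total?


Each state has exactly one transition per symbol.
25 * 7 = 175

175


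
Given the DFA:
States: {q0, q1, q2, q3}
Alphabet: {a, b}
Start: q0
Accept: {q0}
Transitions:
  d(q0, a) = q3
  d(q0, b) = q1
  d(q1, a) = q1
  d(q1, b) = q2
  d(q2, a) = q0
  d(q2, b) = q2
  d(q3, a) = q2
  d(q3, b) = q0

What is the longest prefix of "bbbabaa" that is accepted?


Run the DFA, marking each prefix where the state is accepting:
  "" -> q0 [accept]
  "b" -> q1 [reject]
  "bb" -> q2 [reject]
  "bbb" -> q2 [reject]
  "bbba" -> q0 [accept]
  "bbbab" -> q1 [reject]
  "bbbaba" -> q1 [reject]
  "bbbabaa" -> q1 [reject]

"bbba"


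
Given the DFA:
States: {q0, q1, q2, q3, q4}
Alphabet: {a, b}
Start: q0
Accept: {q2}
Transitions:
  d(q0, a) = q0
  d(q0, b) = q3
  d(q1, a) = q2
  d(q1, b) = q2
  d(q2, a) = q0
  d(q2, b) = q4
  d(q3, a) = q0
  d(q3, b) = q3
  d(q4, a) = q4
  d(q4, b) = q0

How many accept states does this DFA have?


Accept states listed: {q2}
Counting: q2(1)

1


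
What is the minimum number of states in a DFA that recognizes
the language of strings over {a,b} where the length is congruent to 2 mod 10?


States track (length) mod 10.
Need 10 states: one per remainder 0..9; accept = remainder 2.

10


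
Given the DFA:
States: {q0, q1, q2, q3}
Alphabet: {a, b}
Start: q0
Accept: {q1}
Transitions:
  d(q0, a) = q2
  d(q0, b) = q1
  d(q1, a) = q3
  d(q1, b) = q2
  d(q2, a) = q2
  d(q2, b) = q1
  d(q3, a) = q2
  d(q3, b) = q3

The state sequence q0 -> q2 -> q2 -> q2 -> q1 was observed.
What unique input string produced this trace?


Trace back each transition to find the symbol:
  q0 --[a]--> q2
  q2 --[a]--> q2
  q2 --[a]--> q2
  q2 --[b]--> q1

"aaab"


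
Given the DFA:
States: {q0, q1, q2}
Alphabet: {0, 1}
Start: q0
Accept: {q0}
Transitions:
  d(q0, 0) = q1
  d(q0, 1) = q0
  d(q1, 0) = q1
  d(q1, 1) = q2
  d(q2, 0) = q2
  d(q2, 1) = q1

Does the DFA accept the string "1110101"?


Trace: q0 -> q0 -> q0 -> q0 -> q1 -> q2 -> q2 -> q1
Final state: q1
Accept states: {q0}

No, rejected (final state q1 is not an accept state)


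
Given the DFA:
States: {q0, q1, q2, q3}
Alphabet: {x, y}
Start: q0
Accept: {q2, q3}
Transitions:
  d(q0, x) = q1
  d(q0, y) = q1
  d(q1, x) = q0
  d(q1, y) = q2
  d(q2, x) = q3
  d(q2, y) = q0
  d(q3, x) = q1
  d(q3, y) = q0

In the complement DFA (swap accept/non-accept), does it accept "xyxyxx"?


Trace: q0 -> q1 -> q2 -> q3 -> q0 -> q1 -> q0
Final: q0
Original accept: {q2, q3}
Complement: q0 is not in original accept

Yes, complement accepts (original rejects)


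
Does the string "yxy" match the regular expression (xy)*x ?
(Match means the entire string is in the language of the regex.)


|string| = 3; first = 'y'; last = 'y'

No, "yxy" does not match (xy)*x


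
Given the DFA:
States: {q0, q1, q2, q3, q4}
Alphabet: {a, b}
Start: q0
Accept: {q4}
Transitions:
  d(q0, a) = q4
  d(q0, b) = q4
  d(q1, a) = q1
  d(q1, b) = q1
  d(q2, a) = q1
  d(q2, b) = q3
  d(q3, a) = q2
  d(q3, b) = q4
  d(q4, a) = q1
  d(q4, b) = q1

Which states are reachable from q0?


BFS from q0:
  layer 0: {q0}
  layer 1: {q4}
  layer 2: {q1}

{q0, q1, q4}


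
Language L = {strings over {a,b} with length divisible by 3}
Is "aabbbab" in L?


length = 7; 7 mod 3 = 1

No, "aabbbab" is not in L


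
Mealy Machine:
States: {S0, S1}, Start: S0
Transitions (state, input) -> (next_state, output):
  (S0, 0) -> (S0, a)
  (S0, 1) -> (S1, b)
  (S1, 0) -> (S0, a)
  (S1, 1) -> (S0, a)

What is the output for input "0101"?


Step-by-step:
  (S0, 0) -> (S0, a)
  (S0, 1) -> (S1, b)
  (S1, 0) -> (S0, a)
  (S0, 1) -> (S1, b)

"abab"


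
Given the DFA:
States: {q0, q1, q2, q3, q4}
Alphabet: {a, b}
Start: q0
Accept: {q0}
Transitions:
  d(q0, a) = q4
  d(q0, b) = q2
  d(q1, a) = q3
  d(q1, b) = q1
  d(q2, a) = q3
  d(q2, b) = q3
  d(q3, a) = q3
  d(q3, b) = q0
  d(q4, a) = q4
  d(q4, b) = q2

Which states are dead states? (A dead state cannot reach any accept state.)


Forward reachability from each state:
  q0 -> reaches accept state q0 (live)
  q1 -> reaches accept state q0 (live)
  q2 -> reaches accept state q0 (live)
  q3 -> reaches accept state q0 (live)
  q4 -> reaches accept state q0 (live)

None (all states can reach an accept state)


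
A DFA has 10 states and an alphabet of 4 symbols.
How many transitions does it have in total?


Each state has exactly one transition per symbol.
10 * 4 = 40

40


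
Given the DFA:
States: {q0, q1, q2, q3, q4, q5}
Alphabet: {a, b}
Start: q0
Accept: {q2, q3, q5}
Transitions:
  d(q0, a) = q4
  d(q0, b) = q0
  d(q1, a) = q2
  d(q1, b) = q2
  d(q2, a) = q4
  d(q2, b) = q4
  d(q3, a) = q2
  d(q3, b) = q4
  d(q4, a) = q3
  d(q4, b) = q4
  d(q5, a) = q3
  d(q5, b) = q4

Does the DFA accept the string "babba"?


Trace: q0 -> q0 -> q4 -> q4 -> q4 -> q3
Final state: q3
Accept states: {q2, q3, q5}

Yes, accepted (final state q3 is an accept state)


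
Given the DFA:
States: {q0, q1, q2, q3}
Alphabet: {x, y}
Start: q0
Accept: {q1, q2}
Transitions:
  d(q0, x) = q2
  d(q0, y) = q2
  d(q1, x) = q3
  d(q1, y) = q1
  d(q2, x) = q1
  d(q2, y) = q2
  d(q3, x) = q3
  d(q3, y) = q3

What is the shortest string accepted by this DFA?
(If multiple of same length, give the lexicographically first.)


BFS by string length (lex-first path to each state shown):
  len 0: q0<-""
  len 1: q2<-"x"
Found accept state at length 1.

"x"


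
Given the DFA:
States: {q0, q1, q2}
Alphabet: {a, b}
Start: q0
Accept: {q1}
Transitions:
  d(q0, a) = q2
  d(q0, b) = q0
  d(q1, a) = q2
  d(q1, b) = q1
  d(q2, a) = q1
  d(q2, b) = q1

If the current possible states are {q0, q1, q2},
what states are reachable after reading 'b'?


Apply transition on 'b' from each current state:
  d(q0, b) = q0
  d(q1, b) = q1
  d(q2, b) = q1

{q0, q1}


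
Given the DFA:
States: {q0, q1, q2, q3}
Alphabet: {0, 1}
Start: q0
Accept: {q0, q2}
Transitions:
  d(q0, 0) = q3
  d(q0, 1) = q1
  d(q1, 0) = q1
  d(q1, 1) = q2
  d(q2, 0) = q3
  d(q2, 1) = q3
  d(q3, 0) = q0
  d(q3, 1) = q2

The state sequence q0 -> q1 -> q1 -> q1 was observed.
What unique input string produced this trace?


Trace back each transition to find the symbol:
  q0 --[1]--> q1
  q1 --[0]--> q1
  q1 --[0]--> q1

"100"


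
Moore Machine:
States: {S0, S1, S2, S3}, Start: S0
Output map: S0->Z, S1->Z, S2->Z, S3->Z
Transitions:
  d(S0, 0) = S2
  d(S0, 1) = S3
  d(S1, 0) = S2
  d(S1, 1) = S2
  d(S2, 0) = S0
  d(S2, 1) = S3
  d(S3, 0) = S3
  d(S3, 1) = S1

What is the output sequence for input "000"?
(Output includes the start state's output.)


Start: S0 (output Z)
  --0--> S2 (output Z)
  --0--> S0 (output Z)
  --0--> S2 (output Z)

"ZZZZ"


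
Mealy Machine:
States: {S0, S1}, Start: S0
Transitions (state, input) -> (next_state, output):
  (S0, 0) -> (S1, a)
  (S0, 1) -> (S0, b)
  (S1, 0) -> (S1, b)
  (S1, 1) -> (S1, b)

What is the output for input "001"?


Step-by-step:
  (S0, 0) -> (S1, a)
  (S1, 0) -> (S1, b)
  (S1, 1) -> (S1, b)

"abb"


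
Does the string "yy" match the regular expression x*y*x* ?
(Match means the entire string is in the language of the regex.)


|string| = 2; first = 'y'; last = 'y'

Yes, "yy" matches x*y*x*


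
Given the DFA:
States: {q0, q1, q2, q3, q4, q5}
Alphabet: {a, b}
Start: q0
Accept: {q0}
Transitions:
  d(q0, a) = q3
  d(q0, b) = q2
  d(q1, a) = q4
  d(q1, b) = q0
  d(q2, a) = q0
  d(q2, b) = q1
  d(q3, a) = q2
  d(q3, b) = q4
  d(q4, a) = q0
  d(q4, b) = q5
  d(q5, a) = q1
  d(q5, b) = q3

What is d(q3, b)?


Looking up transition d(q3, b)

q4


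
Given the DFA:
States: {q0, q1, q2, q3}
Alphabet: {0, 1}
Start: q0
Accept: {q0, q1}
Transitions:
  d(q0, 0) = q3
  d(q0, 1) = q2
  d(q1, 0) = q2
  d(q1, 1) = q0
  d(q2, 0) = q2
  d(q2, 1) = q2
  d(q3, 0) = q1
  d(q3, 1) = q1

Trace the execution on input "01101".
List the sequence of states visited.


Input: 01101
d(q0, 0) = q3
d(q3, 1) = q1
d(q1, 1) = q0
d(q0, 0) = q3
d(q3, 1) = q1


q0 -> q3 -> q1 -> q0 -> q3 -> q1


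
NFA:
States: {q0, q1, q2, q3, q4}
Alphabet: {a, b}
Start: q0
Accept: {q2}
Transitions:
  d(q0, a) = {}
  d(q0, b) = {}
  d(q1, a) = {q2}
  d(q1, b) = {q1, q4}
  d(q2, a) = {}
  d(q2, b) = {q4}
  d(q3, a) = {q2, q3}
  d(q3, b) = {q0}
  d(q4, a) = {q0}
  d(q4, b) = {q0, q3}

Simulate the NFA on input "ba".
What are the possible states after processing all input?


Start: {q0}
  --b--> {}
  --a--> {}

{} (empty set, no valid transitions)
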